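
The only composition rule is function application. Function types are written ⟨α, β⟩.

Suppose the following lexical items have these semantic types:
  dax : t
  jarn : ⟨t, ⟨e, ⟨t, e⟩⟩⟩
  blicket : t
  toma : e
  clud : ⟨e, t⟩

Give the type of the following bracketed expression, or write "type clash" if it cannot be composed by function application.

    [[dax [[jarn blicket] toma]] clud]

t

At [jarn blicket], jarn : ⟨t, ⟨e, ⟨t, e⟩⟩⟩ takes blicket : t, giving ⟨e, ⟨t, e⟩⟩.
At [[jarn blicket] toma], [jarn blicket] : ⟨e, ⟨t, e⟩⟩ takes toma : e, giving ⟨t, e⟩.
At [dax [[jarn blicket] toma]], [[jarn blicket] toma] : ⟨t, e⟩ takes dax : t, giving e.
At [[dax [[jarn blicket] toma]] clud], clud : ⟨e, t⟩ takes [dax [[jarn blicket] toma]] : e, giving t.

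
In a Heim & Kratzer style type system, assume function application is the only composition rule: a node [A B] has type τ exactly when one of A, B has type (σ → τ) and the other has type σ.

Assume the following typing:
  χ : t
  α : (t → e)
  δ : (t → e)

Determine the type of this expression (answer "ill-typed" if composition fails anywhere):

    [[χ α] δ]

ill-typed

[χ α]: functor α : (t → e), argument χ : t; result e.
[[χ α] δ]: e and (t → e) cannot combine by function application — type clash.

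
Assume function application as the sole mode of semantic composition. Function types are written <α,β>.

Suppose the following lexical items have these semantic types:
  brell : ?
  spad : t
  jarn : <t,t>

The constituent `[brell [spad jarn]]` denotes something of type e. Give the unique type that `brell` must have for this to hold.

At [brell [spad jarn]] (required: e): [spad jarn] is t, which is not a function with range e; hence brell is the functor — type <t,e>.

<t,e>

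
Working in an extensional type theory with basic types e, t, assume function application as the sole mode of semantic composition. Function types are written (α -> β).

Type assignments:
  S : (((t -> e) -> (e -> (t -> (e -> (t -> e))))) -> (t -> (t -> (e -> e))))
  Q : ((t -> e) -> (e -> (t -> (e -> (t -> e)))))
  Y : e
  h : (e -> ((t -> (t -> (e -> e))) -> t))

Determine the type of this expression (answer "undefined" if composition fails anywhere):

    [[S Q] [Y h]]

At [S Q], S : (((t -> e) -> (e -> (t -> (e -> (t -> e))))) -> (t -> (t -> (e -> e)))) takes Q : ((t -> e) -> (e -> (t -> (e -> (t -> e))))), giving (t -> (t -> (e -> e))).
At [Y h], h : (e -> ((t -> (t -> (e -> e))) -> t)) takes Y : e, giving ((t -> (t -> (e -> e))) -> t).
At [[S Q] [Y h]], [Y h] : ((t -> (t -> (e -> e))) -> t) takes [S Q] : (t -> (t -> (e -> e))), giving t.

t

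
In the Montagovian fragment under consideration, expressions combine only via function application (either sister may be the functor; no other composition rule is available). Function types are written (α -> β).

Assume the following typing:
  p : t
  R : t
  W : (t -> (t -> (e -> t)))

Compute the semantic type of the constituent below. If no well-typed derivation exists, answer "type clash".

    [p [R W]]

At [R W], W : (t -> (t -> (e -> t))) takes R : t, giving (t -> (e -> t)).
At [p [R W]], [R W] : (t -> (e -> t)) takes p : t, giving (e -> t).

(e -> t)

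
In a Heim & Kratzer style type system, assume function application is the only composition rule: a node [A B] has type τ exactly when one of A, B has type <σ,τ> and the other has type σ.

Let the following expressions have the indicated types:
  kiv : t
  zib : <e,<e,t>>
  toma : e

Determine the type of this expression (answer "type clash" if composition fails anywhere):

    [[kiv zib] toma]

At [kiv zib]: neither t nor <e,<e,t>> can take the other as argument; the node is ill-typed.

type clash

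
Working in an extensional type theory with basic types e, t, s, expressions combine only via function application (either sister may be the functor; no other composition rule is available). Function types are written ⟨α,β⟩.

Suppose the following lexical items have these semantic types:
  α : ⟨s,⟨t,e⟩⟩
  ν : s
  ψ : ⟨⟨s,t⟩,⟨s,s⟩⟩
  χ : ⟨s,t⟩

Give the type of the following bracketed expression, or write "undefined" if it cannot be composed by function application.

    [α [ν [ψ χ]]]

At [ψ χ], ψ : ⟨⟨s,t⟩,⟨s,s⟩⟩ takes χ : ⟨s,t⟩, giving ⟨s,s⟩.
At [ν [ψ χ]], [ψ χ] : ⟨s,s⟩ takes ν : s, giving s.
At [α [ν [ψ χ]]], α : ⟨s,⟨t,e⟩⟩ takes [ν [ψ χ]] : s, giving ⟨t,e⟩.

⟨t,e⟩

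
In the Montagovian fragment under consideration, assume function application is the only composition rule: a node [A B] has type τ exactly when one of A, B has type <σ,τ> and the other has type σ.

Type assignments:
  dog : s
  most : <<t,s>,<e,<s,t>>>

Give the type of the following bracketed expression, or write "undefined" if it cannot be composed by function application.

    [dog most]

undefined

At [dog most]: neither s nor <<t,s>,<e,<s,t>>> can take the other as argument; the node is ill-typed.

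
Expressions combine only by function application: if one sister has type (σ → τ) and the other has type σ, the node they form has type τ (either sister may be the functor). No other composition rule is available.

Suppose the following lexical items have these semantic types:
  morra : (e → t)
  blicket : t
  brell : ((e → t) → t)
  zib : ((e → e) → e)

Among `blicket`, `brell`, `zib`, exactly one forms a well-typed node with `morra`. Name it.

blicket : t — no; morra wants e, and blicket wants nothing (atomic).
brell — combines: brell : ((e → t) → t) takes morra : (e → t) as argument, giving t.
zib : ((e → e) → e) — no; morra wants e, and zib wants (e → e).

brell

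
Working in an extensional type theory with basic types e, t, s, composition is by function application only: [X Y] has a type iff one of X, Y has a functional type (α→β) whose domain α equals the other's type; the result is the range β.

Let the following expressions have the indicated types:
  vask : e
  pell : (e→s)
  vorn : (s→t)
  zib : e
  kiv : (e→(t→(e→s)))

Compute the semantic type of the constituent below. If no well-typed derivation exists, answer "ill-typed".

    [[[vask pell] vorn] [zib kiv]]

At [vask pell], pell : (e→s) takes vask : e, giving s.
At [[vask pell] vorn], vorn : (s→t) takes [vask pell] : s, giving t.
At [zib kiv], kiv : (e→(t→(e→s))) takes zib : e, giving (t→(e→s)).
At [[[vask pell] vorn] [zib kiv]], [zib kiv] : (t→(e→s)) takes [[vask pell] vorn] : t, giving (e→s).

(e→s)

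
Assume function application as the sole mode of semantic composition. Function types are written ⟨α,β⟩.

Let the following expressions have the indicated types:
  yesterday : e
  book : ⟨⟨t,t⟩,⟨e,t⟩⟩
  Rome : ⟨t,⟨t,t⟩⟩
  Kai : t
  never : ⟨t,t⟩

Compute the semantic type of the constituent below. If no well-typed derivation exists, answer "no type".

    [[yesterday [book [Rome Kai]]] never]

[Rome Kai]: Rome is ⟨t,⟨t,t⟩⟩, Kai is t; result ⟨t,t⟩.
[book [Rome Kai]]: book is ⟨⟨t,t⟩,⟨e,t⟩⟩, [Rome Kai] is ⟨t,t⟩; result ⟨e,t⟩.
[yesterday [book [Rome Kai]]]: [book [Rome Kai]] is ⟨e,t⟩, yesterday is e; result t.
[[yesterday [book [Rome Kai]]] never]: never is ⟨t,t⟩, [yesterday [book [Rome Kai]]] is t; result t.

t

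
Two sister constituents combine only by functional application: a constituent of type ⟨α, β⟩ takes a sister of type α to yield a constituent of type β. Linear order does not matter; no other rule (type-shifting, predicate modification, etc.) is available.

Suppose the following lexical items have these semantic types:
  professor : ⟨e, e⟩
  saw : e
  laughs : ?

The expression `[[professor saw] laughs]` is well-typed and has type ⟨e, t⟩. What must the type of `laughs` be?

For [[professor saw] laughs] to have type ⟨e, t⟩ with [professor saw] of type e, laughs must be the function: laughs : ⟨e, ⟨e, t⟩⟩.

⟨e, ⟨e, t⟩⟩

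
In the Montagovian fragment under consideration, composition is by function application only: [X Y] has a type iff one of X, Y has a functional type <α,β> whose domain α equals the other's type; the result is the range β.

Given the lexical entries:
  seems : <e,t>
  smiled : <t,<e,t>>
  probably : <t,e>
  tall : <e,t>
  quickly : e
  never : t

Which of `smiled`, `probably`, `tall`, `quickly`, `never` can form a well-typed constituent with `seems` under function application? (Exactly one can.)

smiled : <t,<e,t>> — does not combine with seems.
probably : <t,e> — does not combine with seems.
tall : <e,t> — does not combine with seems.
quickly — combines: seems : <e,t> takes quickly : e as argument, giving t.
never : t — does not combine with seems.

quickly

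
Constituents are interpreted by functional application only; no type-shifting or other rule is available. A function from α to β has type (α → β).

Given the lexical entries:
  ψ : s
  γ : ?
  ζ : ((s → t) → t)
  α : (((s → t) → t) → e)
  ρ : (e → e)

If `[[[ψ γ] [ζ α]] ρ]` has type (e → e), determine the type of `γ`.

At [[[ψ γ] [ζ α]] ρ] (required: (e → e)): ρ is (e → e), which is not a function with range (e → e); hence [[ψ γ] [ζ α]] is the functor — type ((e → e) → (e → e)).
At [[ψ γ] [ζ α]] (required: ((e → e) → (e → e))): [ζ α] is e, which is not a function with range ((e → e) → (e → e)); hence [ψ γ] is the functor — type (e → ((e → e) → (e → e))).
At [ψ γ] (required: (e → ((e → e) → (e → e)))): ψ is s, which is not a function with range (e → ((e → e) → (e → e))); hence γ is the functor — type (s → (e → ((e → e) → (e → e)))).

(s → (e → ((e → e) → (e → e))))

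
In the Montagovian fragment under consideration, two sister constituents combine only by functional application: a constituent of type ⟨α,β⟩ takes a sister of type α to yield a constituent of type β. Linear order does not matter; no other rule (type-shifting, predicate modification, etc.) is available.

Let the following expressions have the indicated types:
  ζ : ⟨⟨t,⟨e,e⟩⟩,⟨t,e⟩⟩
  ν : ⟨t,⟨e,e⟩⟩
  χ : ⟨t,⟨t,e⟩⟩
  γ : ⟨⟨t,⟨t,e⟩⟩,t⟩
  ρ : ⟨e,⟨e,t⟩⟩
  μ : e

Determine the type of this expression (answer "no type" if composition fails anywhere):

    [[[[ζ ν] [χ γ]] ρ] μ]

t

[ζ ν]: ⟨⟨t,⟨e,e⟩⟩,⟨t,e⟩⟩ applied to ⟨t,⟨e,e⟩⟩ yields ⟨t,e⟩.
[χ γ]: ⟨⟨t,⟨t,e⟩⟩,t⟩ applied to ⟨t,⟨t,e⟩⟩ yields t.
[[ζ ν] [χ γ]]: ⟨t,e⟩ applied to t yields e.
[[[ζ ν] [χ γ]] ρ]: ⟨e,⟨e,t⟩⟩ applied to e yields ⟨e,t⟩.
[[[[ζ ν] [χ γ]] ρ] μ]: ⟨e,t⟩ applied to e yields t.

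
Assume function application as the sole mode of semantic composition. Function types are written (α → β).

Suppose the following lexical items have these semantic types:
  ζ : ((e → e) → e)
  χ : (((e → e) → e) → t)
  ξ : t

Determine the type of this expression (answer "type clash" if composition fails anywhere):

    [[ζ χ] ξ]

type clash

[ζ χ] — χ of type (((e → e) → e) → t) combines with ζ of type ((e → e) → e): type t.
At [[ζ χ] ξ]: neither t nor t can take the other as argument; the node is ill-typed.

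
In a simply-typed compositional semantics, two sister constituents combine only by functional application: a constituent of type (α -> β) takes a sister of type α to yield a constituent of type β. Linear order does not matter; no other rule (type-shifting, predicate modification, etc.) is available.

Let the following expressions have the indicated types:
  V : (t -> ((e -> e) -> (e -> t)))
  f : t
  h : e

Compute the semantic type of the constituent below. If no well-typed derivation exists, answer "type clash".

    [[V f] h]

type clash

[V f]: functor V : (t -> ((e -> e) -> (e -> t))), argument f : t; result ((e -> e) -> (e -> t)).
At [[V f] h]: neither ((e -> e) -> (e -> t)) nor e can take the other as argument; the node is ill-typed.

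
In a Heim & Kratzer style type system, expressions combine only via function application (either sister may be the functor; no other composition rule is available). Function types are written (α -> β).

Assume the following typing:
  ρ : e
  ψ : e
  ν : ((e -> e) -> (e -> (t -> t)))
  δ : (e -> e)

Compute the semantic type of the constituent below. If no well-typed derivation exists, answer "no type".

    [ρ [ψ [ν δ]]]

[ν δ]: ((e -> e) -> (e -> (t -> t))) applied to (e -> e) yields (e -> (t -> t)).
[ψ [ν δ]]: (e -> (t -> t)) applied to e yields (t -> t).
[ρ [ψ [ν δ]]]: e with (t -> t) — neither is a function whose domain matches the other; composition fails here.

no type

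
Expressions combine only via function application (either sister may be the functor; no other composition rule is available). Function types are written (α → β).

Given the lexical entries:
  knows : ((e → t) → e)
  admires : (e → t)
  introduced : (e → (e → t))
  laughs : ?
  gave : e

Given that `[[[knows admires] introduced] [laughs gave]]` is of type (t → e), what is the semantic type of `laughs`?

(e → ((e → t) → (t → e)))

At [[[knows admires] introduced] [laughs gave]] (required: (t → e)): [[knows admires] introduced] is (e → t), which is not a function with range (t → e); hence [laughs gave] is the functor — type ((e → t) → (t → e)).
At [laughs gave] (required: ((e → t) → (t → e))): gave is e, which is not a function with range ((e → t) → (t → e)); hence laughs is the functor — type (e → ((e → t) → (t → e))).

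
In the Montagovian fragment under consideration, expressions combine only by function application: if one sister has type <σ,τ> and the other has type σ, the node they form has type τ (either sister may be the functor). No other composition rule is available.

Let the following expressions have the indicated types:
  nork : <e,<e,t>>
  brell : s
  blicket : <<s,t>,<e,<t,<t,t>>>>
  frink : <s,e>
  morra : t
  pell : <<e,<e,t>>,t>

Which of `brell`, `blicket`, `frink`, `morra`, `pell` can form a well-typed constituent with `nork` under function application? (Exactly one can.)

pell

brell : s — no; nork wants e, and brell wants nothing (atomic).
blicket : <<s,t>,<e,<t,<t,t>>>> — no; nork wants e, and blicket wants <s,t>.
frink : <s,e> — no; nork wants e, and frink wants s.
morra : t — no; nork wants e, and morra wants nothing (atomic).
pell — combines: pell : <<e,<e,t>>,t> takes nork : <e,<e,t>> as argument, giving t.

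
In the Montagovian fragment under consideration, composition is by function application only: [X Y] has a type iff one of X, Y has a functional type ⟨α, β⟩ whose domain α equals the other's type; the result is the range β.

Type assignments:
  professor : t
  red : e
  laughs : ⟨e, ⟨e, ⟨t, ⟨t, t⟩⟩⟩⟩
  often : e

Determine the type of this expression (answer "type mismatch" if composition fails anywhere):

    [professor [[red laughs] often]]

[red laughs]: functor laughs : ⟨e, ⟨e, ⟨t, ⟨t, t⟩⟩⟩⟩, argument red : e; result ⟨e, ⟨t, ⟨t, t⟩⟩⟩.
[[red laughs] often]: functor [red laughs] : ⟨e, ⟨t, ⟨t, t⟩⟩⟩, argument often : e; result ⟨t, ⟨t, t⟩⟩.
[professor [[red laughs] often]]: functor [[red laughs] often] : ⟨t, ⟨t, t⟩⟩, argument professor : t; result ⟨t, t⟩.

⟨t, t⟩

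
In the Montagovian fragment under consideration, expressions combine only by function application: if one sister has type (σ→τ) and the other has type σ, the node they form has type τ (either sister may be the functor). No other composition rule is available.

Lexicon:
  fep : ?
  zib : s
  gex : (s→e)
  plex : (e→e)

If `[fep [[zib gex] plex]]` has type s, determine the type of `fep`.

(e→s)

For [fep [[zib gex] plex]] to have type s with [[zib gex] plex] of type e, fep must be the function: fep : (e→s).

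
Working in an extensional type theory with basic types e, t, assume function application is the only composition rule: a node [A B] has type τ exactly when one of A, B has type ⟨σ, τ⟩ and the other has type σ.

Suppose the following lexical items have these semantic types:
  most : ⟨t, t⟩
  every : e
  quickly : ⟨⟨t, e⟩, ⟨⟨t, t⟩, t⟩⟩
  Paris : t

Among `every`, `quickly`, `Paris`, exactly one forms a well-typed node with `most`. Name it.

Paris

every : e — most needs t; every needs nothing (atomic); neither fits.
quickly : ⟨⟨t, e⟩, ⟨⟨t, t⟩, t⟩⟩ — most needs t; quickly needs ⟨t, e⟩; neither fits.
Paris — combines: most : ⟨t, t⟩ takes Paris : t as argument, giving t.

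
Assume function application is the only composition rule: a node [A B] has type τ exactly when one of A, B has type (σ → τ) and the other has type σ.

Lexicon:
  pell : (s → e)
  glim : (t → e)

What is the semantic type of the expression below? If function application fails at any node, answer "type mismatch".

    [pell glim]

type mismatch

[pell glim]: (s → e) with (t → e) — neither is a function whose domain matches the other; composition fails here.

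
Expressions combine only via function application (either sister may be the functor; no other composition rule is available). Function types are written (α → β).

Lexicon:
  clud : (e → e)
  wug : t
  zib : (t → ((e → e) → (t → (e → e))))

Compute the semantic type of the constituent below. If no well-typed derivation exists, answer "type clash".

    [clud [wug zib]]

(t → (e → e))

[wug zib]: zib is (t → ((e → e) → (t → (e → e)))), wug is t; result ((e → e) → (t → (e → e))).
[clud [wug zib]]: [wug zib] is ((e → e) → (t → (e → e))), clud is (e → e); result (t → (e → e)).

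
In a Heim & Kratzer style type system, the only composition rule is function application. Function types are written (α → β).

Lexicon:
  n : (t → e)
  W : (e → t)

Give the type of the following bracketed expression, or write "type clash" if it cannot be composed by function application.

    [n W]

type clash

At [n W]: neither (t → e) nor (e → t) can take the other as argument; the node is ill-typed.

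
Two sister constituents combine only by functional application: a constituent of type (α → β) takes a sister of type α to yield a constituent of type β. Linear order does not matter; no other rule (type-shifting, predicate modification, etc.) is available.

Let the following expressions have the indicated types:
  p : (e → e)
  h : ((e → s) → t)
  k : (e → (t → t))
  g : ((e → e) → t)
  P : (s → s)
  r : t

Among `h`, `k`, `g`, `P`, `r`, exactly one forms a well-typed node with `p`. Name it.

h : ((e → s) → t) — p needs e; h needs (e → s); neither fits.
k : (e → (t → t)) — p needs e; k needs e; neither fits.
g — combines: g : ((e → e) → t) takes p : (e → e) as argument, giving t.
P : (s → s) — p needs e; P needs s; neither fits.
r : t — p needs e; r needs nothing (atomic); neither fits.

g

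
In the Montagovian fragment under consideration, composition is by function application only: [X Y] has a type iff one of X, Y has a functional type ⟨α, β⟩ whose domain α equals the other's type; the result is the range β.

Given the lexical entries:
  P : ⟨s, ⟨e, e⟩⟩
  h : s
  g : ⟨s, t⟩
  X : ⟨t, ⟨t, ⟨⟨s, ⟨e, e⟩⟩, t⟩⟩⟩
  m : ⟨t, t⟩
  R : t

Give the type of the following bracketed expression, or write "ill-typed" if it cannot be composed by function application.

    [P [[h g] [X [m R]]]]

t

[h g]: functor g : ⟨s, t⟩, argument h : s; result t.
[m R]: functor m : ⟨t, t⟩, argument R : t; result t.
[X [m R]]: functor X : ⟨t, ⟨t, ⟨⟨s, ⟨e, e⟩⟩, t⟩⟩⟩, argument [m R] : t; result ⟨t, ⟨⟨s, ⟨e, e⟩⟩, t⟩⟩.
[[h g] [X [m R]]]: functor [X [m R]] : ⟨t, ⟨⟨s, ⟨e, e⟩⟩, t⟩⟩, argument [h g] : t; result ⟨⟨s, ⟨e, e⟩⟩, t⟩.
[P [[h g] [X [m R]]]]: functor [[h g] [X [m R]]] : ⟨⟨s, ⟨e, e⟩⟩, t⟩, argument P : ⟨s, ⟨e, e⟩⟩; result t.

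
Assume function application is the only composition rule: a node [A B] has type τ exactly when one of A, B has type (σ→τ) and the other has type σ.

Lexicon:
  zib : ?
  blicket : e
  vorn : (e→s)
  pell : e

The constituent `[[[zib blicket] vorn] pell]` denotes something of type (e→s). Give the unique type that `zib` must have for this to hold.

(e→((e→s)→(e→(e→s))))

For [[[zib blicket] vorn] pell] to have type (e→s) with pell of type e, [[zib blicket] vorn] must be the function: [[zib blicket] vorn] : (e→(e→s)).
For [[zib blicket] vorn] to have type (e→(e→s)) with vorn of type (e→s), [zib blicket] must be the function: [zib blicket] : ((e→s)→(e→(e→s))).
For [zib blicket] to have type ((e→s)→(e→(e→s))) with blicket of type e, zib must be the function: zib : (e→((e→s)→(e→(e→s)))).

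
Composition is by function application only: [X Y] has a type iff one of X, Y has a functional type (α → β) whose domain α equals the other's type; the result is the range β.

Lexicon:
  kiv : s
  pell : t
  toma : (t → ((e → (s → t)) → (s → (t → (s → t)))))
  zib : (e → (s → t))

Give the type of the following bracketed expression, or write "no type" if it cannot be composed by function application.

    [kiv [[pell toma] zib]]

At [pell toma], toma : (t → ((e → (s → t)) → (s → (t → (s → t))))) takes pell : t, giving ((e → (s → t)) → (s → (t → (s → t)))).
At [[pell toma] zib], [pell toma] : ((e → (s → t)) → (s → (t → (s → t)))) takes zib : (e → (s → t)), giving (s → (t → (s → t))).
At [kiv [[pell toma] zib]], [[pell toma] zib] : (s → (t → (s → t))) takes kiv : s, giving (t → (s → t)).

(t → (s → t))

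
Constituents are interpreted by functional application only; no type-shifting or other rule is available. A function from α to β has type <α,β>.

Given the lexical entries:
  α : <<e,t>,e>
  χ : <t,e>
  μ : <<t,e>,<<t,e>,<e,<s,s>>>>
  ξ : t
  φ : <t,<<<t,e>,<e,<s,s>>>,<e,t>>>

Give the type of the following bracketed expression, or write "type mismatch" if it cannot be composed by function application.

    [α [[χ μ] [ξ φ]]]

e

At [χ μ], μ : <<t,e>,<<t,e>,<e,<s,s>>>> takes χ : <t,e>, giving <<t,e>,<e,<s,s>>>.
At [ξ φ], φ : <t,<<<t,e>,<e,<s,s>>>,<e,t>>> takes ξ : t, giving <<<t,e>,<e,<s,s>>>,<e,t>>.
At [[χ μ] [ξ φ]], [ξ φ] : <<<t,e>,<e,<s,s>>>,<e,t>> takes [χ μ] : <<t,e>,<e,<s,s>>>, giving <e,t>.
At [α [[χ μ] [ξ φ]]], α : <<e,t>,e> takes [[χ μ] [ξ φ]] : <e,t>, giving e.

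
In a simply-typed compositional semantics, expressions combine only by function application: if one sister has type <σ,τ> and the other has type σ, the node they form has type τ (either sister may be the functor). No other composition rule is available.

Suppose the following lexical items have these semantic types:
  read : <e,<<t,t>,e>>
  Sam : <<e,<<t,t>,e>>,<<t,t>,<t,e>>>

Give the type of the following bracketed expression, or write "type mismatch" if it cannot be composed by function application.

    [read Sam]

[read Sam] — Sam of type <<e,<<t,t>,e>>,<<t,t>,<t,e>>> combines with read of type <e,<<t,t>,e>>: type <<t,t>,<t,e>>.

<<t,t>,<t,e>>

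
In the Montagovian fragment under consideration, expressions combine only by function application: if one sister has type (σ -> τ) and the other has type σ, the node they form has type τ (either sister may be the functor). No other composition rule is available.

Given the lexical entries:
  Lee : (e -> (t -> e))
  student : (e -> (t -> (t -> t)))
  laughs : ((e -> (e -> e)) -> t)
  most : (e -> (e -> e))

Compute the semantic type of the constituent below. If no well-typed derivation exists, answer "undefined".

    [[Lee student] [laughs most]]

undefined

[Lee student]: (e -> (t -> e)) with (e -> (t -> (t -> t))) — neither is a function whose domain matches the other; composition fails here.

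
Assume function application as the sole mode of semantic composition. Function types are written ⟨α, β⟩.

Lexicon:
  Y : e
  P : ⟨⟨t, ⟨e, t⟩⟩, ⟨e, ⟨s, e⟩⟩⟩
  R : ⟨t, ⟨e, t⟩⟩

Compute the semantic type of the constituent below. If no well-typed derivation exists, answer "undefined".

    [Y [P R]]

⟨s, e⟩

At [P R], P : ⟨⟨t, ⟨e, t⟩⟩, ⟨e, ⟨s, e⟩⟩⟩ takes R : ⟨t, ⟨e, t⟩⟩, giving ⟨e, ⟨s, e⟩⟩.
At [Y [P R]], [P R] : ⟨e, ⟨s, e⟩⟩ takes Y : e, giving ⟨s, e⟩.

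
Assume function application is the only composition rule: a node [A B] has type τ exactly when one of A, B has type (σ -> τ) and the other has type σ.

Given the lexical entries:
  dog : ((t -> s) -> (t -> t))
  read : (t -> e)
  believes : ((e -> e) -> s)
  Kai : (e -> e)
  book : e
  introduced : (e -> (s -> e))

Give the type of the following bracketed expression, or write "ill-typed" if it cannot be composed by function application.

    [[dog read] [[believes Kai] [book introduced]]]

[dog read]: ((t -> s) -> (t -> t)) with (t -> e) — neither is a function whose domain matches the other; composition fails here.

ill-typed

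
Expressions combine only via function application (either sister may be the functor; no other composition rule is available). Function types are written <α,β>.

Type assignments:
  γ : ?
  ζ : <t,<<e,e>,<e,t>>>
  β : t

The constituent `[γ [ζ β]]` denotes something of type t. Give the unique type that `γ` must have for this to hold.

[γ [ζ β]] is required to be t. [ζ β] : <<e,e>,<e,t>> cannot yield t as functor, so γ : <<<e,e>,<e,t>>,t>.

<<<e,e>,<e,t>>,t>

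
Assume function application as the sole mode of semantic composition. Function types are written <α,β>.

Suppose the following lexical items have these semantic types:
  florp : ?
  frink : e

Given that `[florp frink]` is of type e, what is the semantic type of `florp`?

<e,e>

[florp frink] is required to be e. frink : e cannot yield e as functor, so florp : <e,e>.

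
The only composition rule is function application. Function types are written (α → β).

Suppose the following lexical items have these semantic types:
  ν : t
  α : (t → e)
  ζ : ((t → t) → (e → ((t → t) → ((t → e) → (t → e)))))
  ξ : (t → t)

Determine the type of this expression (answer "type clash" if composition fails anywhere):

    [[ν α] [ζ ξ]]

((t → t) → ((t → e) → (t → e)))

[ν α]: functor α : (t → e), argument ν : t; result e.
[ζ ξ]: functor ζ : ((t → t) → (e → ((t → t) → ((t → e) → (t → e))))), argument ξ : (t → t); result (e → ((t → t) → ((t → e) → (t → e)))).
[[ν α] [ζ ξ]]: functor [ζ ξ] : (e → ((t → t) → ((t → e) → (t → e)))), argument [ν α] : e; result ((t → t) → ((t → e) → (t → e))).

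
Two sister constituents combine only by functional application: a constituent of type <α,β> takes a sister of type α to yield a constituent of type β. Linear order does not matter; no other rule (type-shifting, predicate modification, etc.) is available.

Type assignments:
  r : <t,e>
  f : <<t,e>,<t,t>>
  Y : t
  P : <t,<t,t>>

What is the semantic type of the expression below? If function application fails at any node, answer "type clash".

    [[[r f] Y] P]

At [r f], f : <<t,e>,<t,t>> takes r : <t,e>, giving <t,t>.
At [[r f] Y], [r f] : <t,t> takes Y : t, giving t.
At [[[r f] Y] P], P : <t,<t,t>> takes [[r f] Y] : t, giving <t,t>.

<t,t>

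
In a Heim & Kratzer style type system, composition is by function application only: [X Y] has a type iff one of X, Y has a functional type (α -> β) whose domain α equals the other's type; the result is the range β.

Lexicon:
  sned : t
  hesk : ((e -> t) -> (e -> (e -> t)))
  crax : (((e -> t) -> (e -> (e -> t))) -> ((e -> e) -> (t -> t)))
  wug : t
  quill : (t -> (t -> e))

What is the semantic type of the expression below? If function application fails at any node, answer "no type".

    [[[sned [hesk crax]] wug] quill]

no type

[hesk crax]: functor crax : (((e -> t) -> (e -> (e -> t))) -> ((e -> e) -> (t -> t))), argument hesk : ((e -> t) -> (e -> (e -> t))); result ((e -> e) -> (t -> t)).
[sned [hesk crax]]: t and ((e -> e) -> (t -> t)) cannot combine by function application — type clash.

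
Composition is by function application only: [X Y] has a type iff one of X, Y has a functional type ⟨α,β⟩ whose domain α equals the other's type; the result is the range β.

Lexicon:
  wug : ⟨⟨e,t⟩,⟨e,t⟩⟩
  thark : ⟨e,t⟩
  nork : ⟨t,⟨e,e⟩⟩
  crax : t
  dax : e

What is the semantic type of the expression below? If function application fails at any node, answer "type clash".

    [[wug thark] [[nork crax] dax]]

[wug thark]: ⟨⟨e,t⟩,⟨e,t⟩⟩ applied to ⟨e,t⟩ yields ⟨e,t⟩.
[nork crax]: ⟨t,⟨e,e⟩⟩ applied to t yields ⟨e,e⟩.
[[nork crax] dax]: ⟨e,e⟩ applied to e yields e.
[[wug thark] [[nork crax] dax]]: ⟨e,t⟩ applied to e yields t.

t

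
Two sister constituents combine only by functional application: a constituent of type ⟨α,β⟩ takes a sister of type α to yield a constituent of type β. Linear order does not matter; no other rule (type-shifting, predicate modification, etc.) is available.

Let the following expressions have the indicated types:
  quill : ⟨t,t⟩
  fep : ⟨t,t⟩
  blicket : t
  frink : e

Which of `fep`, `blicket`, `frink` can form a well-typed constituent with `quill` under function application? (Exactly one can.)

blicket

fep : ⟨t,t⟩ — neither side's domain matches the other.
blicket — combines: quill : ⟨t,t⟩ takes blicket : t as argument, giving t.
frink : e — neither side's domain matches the other.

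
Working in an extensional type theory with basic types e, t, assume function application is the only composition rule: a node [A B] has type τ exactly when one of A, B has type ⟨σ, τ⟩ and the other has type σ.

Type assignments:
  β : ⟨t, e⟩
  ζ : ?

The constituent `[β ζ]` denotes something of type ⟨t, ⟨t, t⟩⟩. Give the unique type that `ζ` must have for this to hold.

⟨⟨t, e⟩, ⟨t, ⟨t, t⟩⟩⟩

At [β ζ] (required: ⟨t, ⟨t, t⟩⟩): β is ⟨t, e⟩, which is not a function with range ⟨t, ⟨t, t⟩⟩; hence ζ is the functor — type ⟨⟨t, e⟩, ⟨t, ⟨t, t⟩⟩⟩.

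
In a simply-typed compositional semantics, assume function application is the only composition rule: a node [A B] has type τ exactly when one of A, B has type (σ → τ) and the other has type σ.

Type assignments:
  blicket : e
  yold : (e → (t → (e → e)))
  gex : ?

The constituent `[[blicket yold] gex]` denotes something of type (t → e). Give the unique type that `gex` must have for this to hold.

((t → (e → e)) → (t → e))

[[blicket yold] gex] must have type (t → e). The sister [blicket yold] has type (t → (e → e)); that is not a function onto (t → e), so gex must be the functor, of type ((t → (e → e)) → (t → e)).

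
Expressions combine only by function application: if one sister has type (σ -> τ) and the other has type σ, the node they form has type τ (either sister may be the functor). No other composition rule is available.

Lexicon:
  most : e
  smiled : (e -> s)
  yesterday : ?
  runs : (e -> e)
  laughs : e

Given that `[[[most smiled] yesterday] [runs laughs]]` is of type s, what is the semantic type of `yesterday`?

For [[[most smiled] yesterday] [runs laughs]] to have type s with [runs laughs] of type e, [[most smiled] yesterday] must be the function: [[most smiled] yesterday] : (e -> s).
For [[most smiled] yesterday] to have type (e -> s) with [most smiled] of type s, yesterday must be the function: yesterday : (s -> (e -> s)).

(s -> (e -> s))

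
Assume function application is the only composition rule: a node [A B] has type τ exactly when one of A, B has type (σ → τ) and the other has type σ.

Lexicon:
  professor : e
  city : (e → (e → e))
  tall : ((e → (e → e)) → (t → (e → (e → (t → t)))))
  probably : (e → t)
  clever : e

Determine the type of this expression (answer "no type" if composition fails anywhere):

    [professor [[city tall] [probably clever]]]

[city tall]: tall is ((e → (e → e)) → (t → (e → (e → (t → t))))), city is (e → (e → e)); result (t → (e → (e → (t → t)))).
[probably clever]: probably is (e → t), clever is e; result t.
[[city tall] [probably clever]]: [city tall] is (t → (e → (e → (t → t)))), [probably clever] is t; result (e → (e → (t → t))).
[professor [[city tall] [probably clever]]]: [[city tall] [probably clever]] is (e → (e → (t → t))), professor is e; result (e → (t → t)).

(e → (t → t))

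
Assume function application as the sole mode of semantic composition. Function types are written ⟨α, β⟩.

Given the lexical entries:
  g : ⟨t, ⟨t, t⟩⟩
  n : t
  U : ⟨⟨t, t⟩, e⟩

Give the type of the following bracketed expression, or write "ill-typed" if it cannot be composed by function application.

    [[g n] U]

e

[g n] — g of type ⟨t, ⟨t, t⟩⟩ combines with n of type t: type ⟨t, t⟩.
[[g n] U] — U of type ⟨⟨t, t⟩, e⟩ combines with [g n] of type ⟨t, t⟩: type e.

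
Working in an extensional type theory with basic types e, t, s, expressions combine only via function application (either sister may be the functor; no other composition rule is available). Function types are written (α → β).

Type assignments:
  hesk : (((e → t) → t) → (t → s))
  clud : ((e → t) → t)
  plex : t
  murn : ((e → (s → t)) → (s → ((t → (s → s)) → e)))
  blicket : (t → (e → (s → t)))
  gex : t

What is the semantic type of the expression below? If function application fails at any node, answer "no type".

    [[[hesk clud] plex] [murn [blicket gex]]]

At [hesk clud], hesk : (((e → t) → t) → (t → s)) takes clud : ((e → t) → t), giving (t → s).
At [[hesk clud] plex], [hesk clud] : (t → s) takes plex : t, giving s.
At [blicket gex], blicket : (t → (e → (s → t))) takes gex : t, giving (e → (s → t)).
At [murn [blicket gex]], murn : ((e → (s → t)) → (s → ((t → (s → s)) → e))) takes [blicket gex] : (e → (s → t)), giving (s → ((t → (s → s)) → e)).
At [[[hesk clud] plex] [murn [blicket gex]]], [murn [blicket gex]] : (s → ((t → (s → s)) → e)) takes [[hesk clud] plex] : s, giving ((t → (s → s)) → e).

((t → (s → s)) → e)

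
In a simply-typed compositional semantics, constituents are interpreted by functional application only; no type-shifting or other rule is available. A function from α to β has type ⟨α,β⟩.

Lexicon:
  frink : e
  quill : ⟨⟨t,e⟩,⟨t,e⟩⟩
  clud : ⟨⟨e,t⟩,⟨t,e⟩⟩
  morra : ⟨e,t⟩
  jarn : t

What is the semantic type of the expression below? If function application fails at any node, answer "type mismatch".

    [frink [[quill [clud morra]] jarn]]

type mismatch

[clud morra]: ⟨⟨e,t⟩,⟨t,e⟩⟩ applied to ⟨e,t⟩ yields ⟨t,e⟩.
[quill [clud morra]]: ⟨⟨t,e⟩,⟨t,e⟩⟩ applied to ⟨t,e⟩ yields ⟨t,e⟩.
[[quill [clud morra]] jarn]: ⟨t,e⟩ applied to t yields e.
[frink [[quill [clud morra]] jarn]]: e with e — neither is a function whose domain matches the other; composition fails here.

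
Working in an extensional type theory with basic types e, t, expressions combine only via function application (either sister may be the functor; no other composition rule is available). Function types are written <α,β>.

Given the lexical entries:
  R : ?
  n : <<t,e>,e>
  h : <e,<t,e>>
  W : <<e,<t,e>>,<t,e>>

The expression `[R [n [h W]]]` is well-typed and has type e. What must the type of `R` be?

At [R [n [h W]]] (required: e): [n [h W]] is e, which is not a function with range e; hence R is the functor — type <e,e>.

<e,e>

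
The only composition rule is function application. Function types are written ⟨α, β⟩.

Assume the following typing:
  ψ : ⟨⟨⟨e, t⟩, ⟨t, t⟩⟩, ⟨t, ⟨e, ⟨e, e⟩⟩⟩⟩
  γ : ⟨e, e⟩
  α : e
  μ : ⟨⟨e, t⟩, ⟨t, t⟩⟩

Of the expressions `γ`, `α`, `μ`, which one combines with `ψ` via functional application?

γ : ⟨e, e⟩ — ψ needs ⟨⟨e, t⟩, ⟨t, t⟩⟩; γ needs e; neither fits.
α : e — ψ needs ⟨⟨e, t⟩, ⟨t, t⟩⟩; α needs nothing (atomic); neither fits.
μ — combines: ψ : ⟨⟨⟨e, t⟩, ⟨t, t⟩⟩, ⟨t, ⟨e, ⟨e, e⟩⟩⟩⟩ takes μ : ⟨⟨e, t⟩, ⟨t, t⟩⟩ as argument, giving ⟨t, ⟨e, ⟨e, e⟩⟩⟩.

μ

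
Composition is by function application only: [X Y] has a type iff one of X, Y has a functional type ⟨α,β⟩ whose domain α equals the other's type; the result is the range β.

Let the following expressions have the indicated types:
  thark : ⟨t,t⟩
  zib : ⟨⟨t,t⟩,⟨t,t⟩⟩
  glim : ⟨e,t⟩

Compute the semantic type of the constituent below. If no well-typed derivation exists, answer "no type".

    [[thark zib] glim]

no type

[thark zib]: functor zib : ⟨⟨t,t⟩,⟨t,t⟩⟩, argument thark : ⟨t,t⟩; result ⟨t,t⟩.
At [[thark zib] glim]: neither ⟨t,t⟩ nor ⟨e,t⟩ can take the other as argument; the node is ill-typed.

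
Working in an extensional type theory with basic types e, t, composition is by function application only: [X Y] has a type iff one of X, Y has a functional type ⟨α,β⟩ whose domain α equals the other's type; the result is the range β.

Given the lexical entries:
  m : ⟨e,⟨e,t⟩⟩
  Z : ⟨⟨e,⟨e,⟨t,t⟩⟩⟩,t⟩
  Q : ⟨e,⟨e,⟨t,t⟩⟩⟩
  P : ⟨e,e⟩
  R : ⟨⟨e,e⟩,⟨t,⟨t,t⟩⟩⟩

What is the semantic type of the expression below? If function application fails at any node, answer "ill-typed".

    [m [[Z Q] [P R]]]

ill-typed

[Z Q]: ⟨⟨e,⟨e,⟨t,t⟩⟩⟩,t⟩ applied to ⟨e,⟨e,⟨t,t⟩⟩⟩ yields t.
[P R]: ⟨⟨e,e⟩,⟨t,⟨t,t⟩⟩⟩ applied to ⟨e,e⟩ yields ⟨t,⟨t,t⟩⟩.
[[Z Q] [P R]]: ⟨t,⟨t,t⟩⟩ applied to t yields ⟨t,t⟩.
[m [[Z Q] [P R]]]: ⟨e,⟨e,t⟩⟩ with ⟨t,t⟩ — neither is a function whose domain matches the other; composition fails here.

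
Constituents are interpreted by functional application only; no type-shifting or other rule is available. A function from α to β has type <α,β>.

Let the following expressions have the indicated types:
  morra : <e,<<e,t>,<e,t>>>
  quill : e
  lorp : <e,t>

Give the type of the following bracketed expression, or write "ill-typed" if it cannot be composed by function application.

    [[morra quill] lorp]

[morra quill] — morra of type <e,<<e,t>,<e,t>>> combines with quill of type e: type <<e,t>,<e,t>>.
[[morra quill] lorp] — [morra quill] of type <<e,t>,<e,t>> combines with lorp of type <e,t>: type <e,t>.

<e,t>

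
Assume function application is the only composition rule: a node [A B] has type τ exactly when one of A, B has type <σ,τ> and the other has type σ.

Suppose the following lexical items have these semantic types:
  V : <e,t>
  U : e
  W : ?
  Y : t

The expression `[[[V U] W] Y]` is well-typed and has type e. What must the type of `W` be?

[[[V U] W] Y] is required to be e. Y : t cannot yield e as functor, so [[V U] W] : <t,e>.
[[V U] W] is required to be <t,e>. [V U] : t cannot yield <t,e> as functor, so W : <t,<t,e>>.

<t,<t,e>>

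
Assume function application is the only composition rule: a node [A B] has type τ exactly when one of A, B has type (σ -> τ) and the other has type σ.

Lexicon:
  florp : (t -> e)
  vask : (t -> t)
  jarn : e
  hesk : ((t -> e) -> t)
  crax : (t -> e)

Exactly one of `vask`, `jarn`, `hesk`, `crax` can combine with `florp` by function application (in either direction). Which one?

vask : (t -> t) — does not combine with florp.
jarn : e — does not combine with florp.
hesk — combines: hesk : ((t -> e) -> t) takes florp : (t -> e) as argument, giving t.
crax : (t -> e) — does not combine with florp.

hesk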